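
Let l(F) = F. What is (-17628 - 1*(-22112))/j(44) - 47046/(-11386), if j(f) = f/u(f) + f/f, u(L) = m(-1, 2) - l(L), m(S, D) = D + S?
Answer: -1097655193/5693 ≈ -1.9281e+5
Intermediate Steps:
u(L) = 1 - L (u(L) = (2 - 1) - L = 1 - L)
j(f) = 1 + f/(1 - f) (j(f) = f/(1 - f) + f/f = f/(1 - f) + 1 = 1 + f/(1 - f))
(-17628 - 1*(-22112))/j(44) - 47046/(-11386) = (-17628 - 1*(-22112))/((-1/(-1 + 44))) - 47046/(-11386) = (-17628 + 22112)/((-1/43)) - 47046*(-1/11386) = 4484/((-1*1/43)) + 23523/5693 = 4484/(-1/43) + 23523/5693 = 4484*(-43) + 23523/5693 = -192812 + 23523/5693 = -1097655193/5693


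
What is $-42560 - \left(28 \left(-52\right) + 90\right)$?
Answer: $-41194$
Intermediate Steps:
$-42560 - \left(28 \left(-52\right) + 90\right) = -42560 - \left(-1456 + 90\right) = -42560 - -1366 = -42560 + 1366 = -41194$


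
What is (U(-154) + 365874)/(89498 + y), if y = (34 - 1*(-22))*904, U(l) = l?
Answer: 182860/70061 ≈ 2.6100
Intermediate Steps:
y = 50624 (y = (34 + 22)*904 = 56*904 = 50624)
(U(-154) + 365874)/(89498 + y) = (-154 + 365874)/(89498 + 50624) = 365720/140122 = 365720*(1/140122) = 182860/70061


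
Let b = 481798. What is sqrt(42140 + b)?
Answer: sqrt(523938) ≈ 723.84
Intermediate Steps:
sqrt(42140 + b) = sqrt(42140 + 481798) = sqrt(523938)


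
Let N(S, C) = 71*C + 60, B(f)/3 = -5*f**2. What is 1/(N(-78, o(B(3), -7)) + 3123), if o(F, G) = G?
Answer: 1/2686 ≈ 0.00037230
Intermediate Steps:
B(f) = -15*f**2 (B(f) = 3*(-5*f**2) = -15*f**2)
N(S, C) = 60 + 71*C
1/(N(-78, o(B(3), -7)) + 3123) = 1/((60 + 71*(-7)) + 3123) = 1/((60 - 497) + 3123) = 1/(-437 + 3123) = 1/2686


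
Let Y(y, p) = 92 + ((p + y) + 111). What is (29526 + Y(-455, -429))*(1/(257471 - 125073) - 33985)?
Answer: -129789405206505/132398 ≈ -9.8030e+8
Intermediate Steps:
Y(y, p) = 203 + p + y (Y(y, p) = 92 + (111 + p + y) = 203 + p + y)
(29526 + Y(-455, -429))*(1/(257471 - 125073) - 33985) = (29526 + (203 - 429 - 455))*(1/(257471 - 125073) - 33985) = (29526 - 681)*(1/132398 - 33985) = 28845*(1/132398 - 33985) = 28845*(-4499546029/132398) = -129789405206505/132398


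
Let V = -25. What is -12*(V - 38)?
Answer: 756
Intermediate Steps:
-12*(V - 38) = -12*(-25 - 38) = -12*(-63) = 756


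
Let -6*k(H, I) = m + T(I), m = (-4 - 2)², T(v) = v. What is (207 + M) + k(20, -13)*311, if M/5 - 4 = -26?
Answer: -6571/6 ≈ -1095.2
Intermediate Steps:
M = -110 (M = 20 + 5*(-26) = 20 - 130 = -110)
m = 36 (m = (-6)² = 36)
k(H, I) = -6 - I/6 (k(H, I) = -(36 + I)/6 = -6 - I/6)
(207 + M) + k(20, -13)*311 = (207 - 110) + (-6 - ⅙*(-13))*311 = 97 + (-6 + 13/6)*311 = 97 - 23/6*311 = 97 - 7153/6 = -6571/6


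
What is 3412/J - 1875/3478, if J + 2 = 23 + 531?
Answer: 676996/119991 ≈ 5.6421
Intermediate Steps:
J = 552 (J = -2 + (23 + 531) = -2 + 554 = 552)
3412/J - 1875/3478 = 3412/552 - 1875/3478 = 3412*(1/552) - 1875*1/3478 = 853/138 - 1875/3478 = 676996/119991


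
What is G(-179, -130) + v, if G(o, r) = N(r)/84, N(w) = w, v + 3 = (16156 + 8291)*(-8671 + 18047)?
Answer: 9627032833/42 ≈ 2.2921e+8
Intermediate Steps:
v = 229215069 (v = -3 + (16156 + 8291)*(-8671 + 18047) = -3 + 24447*9376 = -3 + 229215072 = 229215069)
G(o, r) = r/84
G(-179, -130) + v = (1/84)*(-130) + 229215069 = -65/42 + 229215069 = 9627032833/42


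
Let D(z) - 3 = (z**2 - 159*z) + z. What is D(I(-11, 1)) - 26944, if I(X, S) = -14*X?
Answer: -27557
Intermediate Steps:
D(z) = 3 + z**2 - 158*z (D(z) = 3 + ((z**2 - 159*z) + z) = 3 + (z**2 - 158*z) = 3 + z**2 - 158*z)
D(I(-11, 1)) - 26944 = (3 + (-14*(-11))**2 - (-2212)*(-11)) - 26944 = (3 + 154**2 - 158*154) - 26944 = (3 + 23716 - 24332) - 26944 = -613 - 26944 = -27557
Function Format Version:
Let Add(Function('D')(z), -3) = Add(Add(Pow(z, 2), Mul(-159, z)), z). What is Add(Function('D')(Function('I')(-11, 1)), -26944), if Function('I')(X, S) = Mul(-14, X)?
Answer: -27557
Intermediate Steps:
Function('D')(z) = Add(3, Pow(z, 2), Mul(-158, z)) (Function('D')(z) = Add(3, Add(Add(Pow(z, 2), Mul(-159, z)), z)) = Add(3, Add(Pow(z, 2), Mul(-158, z))) = Add(3, Pow(z, 2), Mul(-158, z)))
Add(Function('D')(Function('I')(-11, 1)), -26944) = Add(Add(3, Pow(Mul(-14, -11), 2), Mul(-158, Mul(-14, -11))), -26944) = Add(Add(3, Pow(154, 2), Mul(-158, 154)), -26944) = Add(Add(3, 23716, -24332), -26944) = Add(-613, -26944) = -27557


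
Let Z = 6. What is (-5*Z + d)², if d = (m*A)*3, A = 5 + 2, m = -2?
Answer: 5184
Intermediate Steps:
A = 7
d = -42 (d = -2*7*3 = -14*3 = -42)
(-5*Z + d)² = (-5*6 - 42)² = (-30 - 42)² = (-72)² = 5184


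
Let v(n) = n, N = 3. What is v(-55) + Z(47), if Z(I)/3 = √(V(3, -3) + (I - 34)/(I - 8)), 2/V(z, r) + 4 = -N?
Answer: -55 + √21/7 ≈ -54.345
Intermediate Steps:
V(z, r) = -2/7 (V(z, r) = 2/(-4 - 1*3) = 2/(-4 - 3) = 2/(-7) = 2*(-⅐) = -2/7)
Z(I) = 3*√(-2/7 + (-34 + I)/(-8 + I)) (Z(I) = 3*√(-2/7 + (I - 34)/(I - 8)) = 3*√(-2/7 + (-34 + I)/(-8 + I)))
v(-55) + Z(47) = -55 + 3*√7*√((-222 + 5*47)/(-8 + 47))/7 = -55 + 3*√7*√((-222 + 235)/39)/7 = -55 + 3*√7*√((1/39)*13)/7 = -55 + 3*√7*√(⅓)/7 = -55 + 3*√7*(√3/3)/7 = -55 + √21/7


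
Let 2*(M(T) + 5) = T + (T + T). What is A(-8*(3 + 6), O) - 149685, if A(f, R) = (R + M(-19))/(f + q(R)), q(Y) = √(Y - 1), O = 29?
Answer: -192943884/1289 + 9*√7/5156 ≈ -1.4969e+5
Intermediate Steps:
M(T) = -5 + 3*T/2 (M(T) = -5 + (T + (T + T))/2 = -5 + (T + 2*T)/2 = -5 + (3*T)/2 = -5 + 3*T/2)
q(Y) = √(-1 + Y)
A(f, R) = (-67/2 + R)/(f + √(-1 + R)) (A(f, R) = (R + (-5 + (3/2)*(-19)))/(f + √(-1 + R)) = (R + (-5 - 57/2))/(f + √(-1 + R)) = (R - 67/2)/(f + √(-1 + R)) = (-67/2 + R)/(f + √(-1 + R)))
A(-8*(3 + 6), O) - 149685 = (-67/2 + 29)/(-8*(3 + 6) + √(-1 + 29)) - 149685 = -9/2/(-8*9 + √28) - 149685 = -9/2/(-72 + 2*√7) - 149685 = -9/(2*(-72 + 2*√7)) - 149685 = -149685 - 9/(2*(-72 + 2*√7))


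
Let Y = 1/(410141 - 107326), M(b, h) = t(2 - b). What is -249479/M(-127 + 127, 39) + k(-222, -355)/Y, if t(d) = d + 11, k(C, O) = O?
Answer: -1397740704/13 ≈ -1.0752e+8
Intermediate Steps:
t(d) = 11 + d
M(b, h) = 13 - b (M(b, h) = 11 + (2 - b) = 13 - b)
Y = 1/302815 ≈ 3.3023e-6
-249479/M(-127 + 127, 39) + k(-222, -355)/Y = -249479/(13 - (-127 + 127)) - 355/1/302815 = -249479/(13 - 1*0) - 355*302815 = -249479/(13 + 0) - 107499325 = -249479/13 - 107499325 = -1397740704/13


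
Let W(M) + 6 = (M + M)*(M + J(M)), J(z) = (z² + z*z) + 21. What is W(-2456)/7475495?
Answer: -11849155710/1495099 ≈ -7925.3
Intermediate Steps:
J(z) = 21 + 2*z² (J(z) = (z² + z²) + 21 = 2*z² + 21 = 21 + 2*z²)
W(M) = -6 + 2*M*(21 + M + 2*M²) (W(M) = -6 + (M + M)*(M + (21 + 2*M²)) = -6 + (2*M)*(21 + M + 2*M²) = -6 + 2*M*(21 + M + 2*M²))
W(-2456)/7475495 = (-6 + 2*(-2456)² + 2*(-2456)*(21 + 2*(-2456)²))/7475495 = (-6 + 2*6031936 + 2*(-2456)*(21 + 2*6031936))*(1/7475495) = (-6 + 12063872 + 2*(-2456)*(21 + 12063872))*(1/7475495) = (-6 + 12063872 + 2*(-2456)*12063893)*(1/7475495) = (-6 + 12063872 - 59257842416)*(1/7475495) = -59245778550*1/7475495 = -11849155710/1495099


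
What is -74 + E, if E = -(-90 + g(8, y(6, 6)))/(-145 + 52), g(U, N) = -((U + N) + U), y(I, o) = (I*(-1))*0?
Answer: -6988/93 ≈ -75.140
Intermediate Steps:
y(I, o) = 0 (y(I, o) = -I*0 = 0)
g(U, N) = -N - 2*U (g(U, N) = -((N + U) + U) = -(N + 2*U) = -N - 2*U)
E = -106/93 (E = -(-90 + (-1*0 - 2*8))/(-145 + 52) = -(-90 + (0 - 16))/(-93) = -(-90 - 16)*(-1)/93 = -(-106)*(-1)/93 = -1*106/93 = -106/93 ≈ -1.1398)
-74 + E = -74 - 106/93 = -6988/93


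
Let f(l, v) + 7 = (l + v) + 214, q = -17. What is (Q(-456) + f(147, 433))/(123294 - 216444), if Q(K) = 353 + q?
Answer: -1123/93150 ≈ -0.012056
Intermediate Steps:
Q(K) = 336 (Q(K) = 353 - 17 = 336)
f(l, v) = 207 + l + v (f(l, v) = -7 + ((l + v) + 214) = -7 + (214 + l + v) = 207 + l + v)
(Q(-456) + f(147, 433))/(123294 - 216444) = (336 + (207 + 147 + 433))/(123294 - 216444) = (336 + 787)/(-93150) = 1123*(-1/93150) = -1123/93150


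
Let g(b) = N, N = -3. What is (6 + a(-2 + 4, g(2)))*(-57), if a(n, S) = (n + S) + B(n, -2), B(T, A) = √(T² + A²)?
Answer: -285 - 114*√2 ≈ -446.22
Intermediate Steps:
g(b) = -3
B(T, A) = √(A² + T²)
a(n, S) = S + n + √(4 + n²) (a(n, S) = (n + S) + √((-2)² + n²) = (S + n) + √(4 + n²) = S + n + √(4 + n²))
(6 + a(-2 + 4, g(2)))*(-57) = (6 + (-3 + (-2 + 4) + √(4 + (-2 + 4)²)))*(-57) = (6 + (-3 + 2 + √(4 + 2²)))*(-57) = (6 + (-3 + 2 + √(4 + 4)))*(-57) = (6 + (-3 + 2 + √8))*(-57) = (6 + (-3 + 2 + 2*√2))*(-57) = (6 + (-1 + 2*√2))*(-57) = (5 + 2*√2)*(-57) = -285 - 114*√2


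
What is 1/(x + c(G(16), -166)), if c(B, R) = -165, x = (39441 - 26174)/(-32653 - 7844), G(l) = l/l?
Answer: -40497/6695272 ≈ -0.0060486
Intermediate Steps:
G(l) = 1
x = -13267/40497 (x = 13267/(-40497) = 13267*(-1/40497) = -13267/40497 ≈ -0.32760)
1/(x + c(G(16), -166)) = 1/(-13267/40497 - 165) = 1/(-6695272/40497) = -40497/6695272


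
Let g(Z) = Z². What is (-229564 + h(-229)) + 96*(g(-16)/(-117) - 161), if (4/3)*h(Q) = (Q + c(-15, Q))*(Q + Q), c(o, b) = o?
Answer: -6295226/39 ≈ -1.6142e+5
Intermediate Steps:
h(Q) = 3*Q*(-15 + Q)/2 (h(Q) = 3*((Q - 15)*(Q + Q))/4 = 3*((-15 + Q)*(2*Q))/4 = 3*(2*Q*(-15 + Q))/4 = 3*Q*(-15 + Q)/2)
(-229564 + h(-229)) + 96*(g(-16)/(-117) - 161) = (-229564 + (3/2)*(-229)*(-15 - 229)) + 96*((-16)²/(-117) - 161) = (-229564 + (3/2)*(-229)*(-244)) + 96*(256*(-1/117) - 161) = (-229564 + 83814) + 96*(-256/117 - 161) = -145750 + 96*(-19093/117) = -145750 - 610976/39 = -6295226/39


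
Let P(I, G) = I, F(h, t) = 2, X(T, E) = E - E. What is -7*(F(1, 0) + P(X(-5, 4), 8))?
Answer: -14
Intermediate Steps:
X(T, E) = 0
-7*(F(1, 0) + P(X(-5, 4), 8)) = -7*(2 + 0) = -7*2 = -14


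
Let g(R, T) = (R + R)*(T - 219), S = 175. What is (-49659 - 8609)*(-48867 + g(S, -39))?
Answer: 8108982756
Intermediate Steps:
g(R, T) = 2*R*(-219 + T) (g(R, T) = (2*R)*(-219 + T) = 2*R*(-219 + T))
(-49659 - 8609)*(-48867 + g(S, -39)) = (-49659 - 8609)*(-48867 + 2*175*(-219 - 39)) = -58268*(-48867 + 2*175*(-258)) = -58268*(-48867 - 90300) = -58268*(-139167) = 8108982756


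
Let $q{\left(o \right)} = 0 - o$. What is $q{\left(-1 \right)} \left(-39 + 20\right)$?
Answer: $-19$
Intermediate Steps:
$q{\left(o \right)} = - o$
$q{\left(-1 \right)} \left(-39 + 20\right) = \left(-1\right) \left(-1\right) \left(-39 + 20\right) = 1 \left(-19\right) = -19$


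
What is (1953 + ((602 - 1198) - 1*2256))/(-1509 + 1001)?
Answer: 899/508 ≈ 1.7697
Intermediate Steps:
(1953 + ((602 - 1198) - 1*2256))/(-1509 + 1001) = (1953 + (-596 - 2256))/(-508) = (1953 - 2852)*(-1/508) = -899*(-1/508) = 899/508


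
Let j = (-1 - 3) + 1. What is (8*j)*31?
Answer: -744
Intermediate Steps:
j = -3 (j = -4 + 1 = -3)
(8*j)*31 = (8*(-3))*31 = -24*31 = -744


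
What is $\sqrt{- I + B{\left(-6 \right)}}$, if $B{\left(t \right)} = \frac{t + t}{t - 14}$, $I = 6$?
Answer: $\frac{3 i \sqrt{15}}{5} \approx 2.3238 i$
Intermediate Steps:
$B{\left(t \right)} = \frac{2 t}{-14 + t}$
$\sqrt{- I + B{\left(-6 \right)}} = \sqrt{\left(-1\right) 6 + 2 \left(-6\right) \frac{1}{-14 - 6}} = \sqrt{-6 + 2 \left(-6\right) \frac{1}{-20}} = \sqrt{-6 + 2 \left(-6\right) \left(- \frac{1}{20}\right)} = \sqrt{-6 + \frac{3}{5}} = \sqrt{- \frac{27}{5}} = \frac{3 i \sqrt{15}}{5}$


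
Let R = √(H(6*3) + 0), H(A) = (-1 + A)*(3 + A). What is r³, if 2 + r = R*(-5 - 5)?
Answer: -214208 - 357120*√357 ≈ -6.9618e+6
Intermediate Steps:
R = √357 (R = √((-3 + (6*3)² + 2*(6*3)) + 0) = √((-3 + 18² + 2*18) + 0) = √((-3 + 324 + 36) + 0) = √(357 + 0) = √357 ≈ 18.894)
r = -2 - 10*√357 (r = -2 + √357*(-5 - 5) = -2 + √357*(-10) = -2 - 10*√357 ≈ -190.94)
r³ = (-2 - 10*√357)³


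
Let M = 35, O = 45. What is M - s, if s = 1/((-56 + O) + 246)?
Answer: 8224/235 ≈ 34.996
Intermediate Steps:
s = 1/235 (s = 1/((-56 + 45) + 246) = 1/(-11 + 246) = 1/235 ≈ 0.0042553)
M - s = 35 - 1*1/235 = 35 - 1/235 = 8224/235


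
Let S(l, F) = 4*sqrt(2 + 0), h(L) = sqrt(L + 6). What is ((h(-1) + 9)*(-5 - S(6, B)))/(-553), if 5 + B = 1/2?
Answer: (5 + 4*sqrt(2))*(9 + sqrt(5))/553 ≈ 0.21653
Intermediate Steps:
h(L) = sqrt(6 + L)
B = -9/2 (B = -5 + 1/2 = -9/2 ≈ -4.5000)
S(l, F) = 4*sqrt(2)
((h(-1) + 9)*(-5 - S(6, B)))/(-553) = ((sqrt(6 - 1) + 9)*(-5 - 4*sqrt(2)))/(-553) = ((sqrt(5) + 9)*(-5 - 4*sqrt(2)))*(-1/553) = ((9 + sqrt(5))*(-5 - 4*sqrt(2)))*(-1/553) = ((-5 - 4*sqrt(2))*(9 + sqrt(5)))*(-1/553) = -(-5 - 4*sqrt(2))*(9 + sqrt(5))/553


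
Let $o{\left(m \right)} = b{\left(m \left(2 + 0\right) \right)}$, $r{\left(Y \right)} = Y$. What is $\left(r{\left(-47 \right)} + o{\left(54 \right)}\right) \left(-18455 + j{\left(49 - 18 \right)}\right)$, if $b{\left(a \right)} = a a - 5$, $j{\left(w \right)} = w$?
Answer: $-213939488$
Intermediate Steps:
$b{\left(a \right)} = -5 + a^{2}$ ($b{\left(a \right)} = a^{2} - 5 = -5 + a^{2}$)
$o{\left(m \right)} = -5 + 4 m^{2}$ ($o{\left(m \right)} = -5 + \left(m \left(2 + 0\right)\right)^{2} = -5 + \left(m 2\right)^{2} = -5 + \left(2 m\right)^{2} = -5 + 4 m^{2}$)
$\left(r{\left(-47 \right)} + o{\left(54 \right)}\right) \left(-18455 + j{\left(49 - 18 \right)}\right) = \left(-47 - \left(5 - 4 \cdot 54^{2}\right)\right) \left(-18455 + \left(49 - 18\right)\right) = \left(-47 + \left(-5 + 4 \cdot 2916\right)\right) \left(-18455 + 31\right) = \left(-47 + \left(-5 + 11664\right)\right) \left(-18424\right) = \left(-47 + 11659\right) \left(-18424\right) = 11612 \left(-18424\right) = -213939488$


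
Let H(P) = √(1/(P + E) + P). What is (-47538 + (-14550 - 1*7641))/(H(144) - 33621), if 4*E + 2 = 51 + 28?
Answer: 1530866236977/738132587537 + 139458*√15351377/738132587537 ≈ 2.0747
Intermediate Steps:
E = 77/4 (E = -½ + (51 + 28)/4 = -½ + (¼)*79 = -½ + 79/4 = 77/4 ≈ 19.250)
H(P) = √(P + 1/(77/4 + P)) (H(P) = √(1/(P + 77/4) + P) = √(1/(77/4 + P) + P) = √(P + 1/(77/4 + P)))
(-47538 + (-14550 - 1*7641))/(H(144) - 33621) = (-47538 + (-14550 - 1*7641))/(√((4 + 144*(77 + 4*144))/(77 + 4*144)) - 33621) = (-47538 + (-14550 - 7641))/(√((4 + 144*(77 + 576))/(77 + 576)) - 33621) = (-47538 - 22191)/(√((4 + 144*653)/653) - 33621) = -69729/(√((4 + 94032)/653) - 33621) = -69729/(√((1/653)*94036) - 33621) = -69729/(√(94036/653) - 33621) = -69729/(2*√15351377/653 - 33621) = -69729/(-33621 + 2*√15351377/653)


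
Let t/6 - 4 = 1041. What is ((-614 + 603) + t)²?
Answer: 39175081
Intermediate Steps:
t = 6270 (t = 24 + 6*1041 = 24 + 6246 = 6270)
((-614 + 603) + t)² = ((-614 + 603) + 6270)² = (-11 + 6270)² = 6259² = 39175081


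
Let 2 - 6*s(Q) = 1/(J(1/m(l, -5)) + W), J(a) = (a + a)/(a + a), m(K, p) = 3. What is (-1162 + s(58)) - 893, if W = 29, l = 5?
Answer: -369841/180 ≈ -2054.7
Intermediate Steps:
J(a) = 1 (J(a) = (2*a)/((2*a)) = (2*a)*(1/(2*a)) = 1)
s(Q) = 59/180 (s(Q) = ⅓ - 1/(6*(1 + 29)) = ⅓ - ⅙/30 = ⅓ - ⅙*1/30 = ⅓ - 1/180 = 59/180)
(-1162 + s(58)) - 893 = (-1162 + 59/180) - 893 = -209101/180 - 893 = -369841/180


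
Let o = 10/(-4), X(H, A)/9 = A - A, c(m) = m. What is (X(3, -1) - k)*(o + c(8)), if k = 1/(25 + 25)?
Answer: -11/100 ≈ -0.11000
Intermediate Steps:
X(H, A) = 0 (X(H, A) = 9*(A - A) = 9*0 = 0)
k = 1/50 ≈ 0.020000
o = -5/2 (o = 10*(-1/4) = -5/2 ≈ -2.5000)
(X(3, -1) - k)*(o + c(8)) = (0 - 1*1/50)*(-5/2 + 8) = (0 - 1/50)*(11/2) = -1/50*11/2 = -11/100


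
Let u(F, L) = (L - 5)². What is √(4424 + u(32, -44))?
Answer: 5*√273 ≈ 82.614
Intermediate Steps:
u(F, L) = (-5 + L)²
√(4424 + u(32, -44)) = √(4424 + (-5 - 44)²) = √(4424 + (-49)²) = √(4424 + 2401) = √6825 = 5*√273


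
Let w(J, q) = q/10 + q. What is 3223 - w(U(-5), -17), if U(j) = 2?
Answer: 32417/10 ≈ 3241.7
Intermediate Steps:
w(J, q) = 11*q/10 (w(J, q) = q*(⅒) + q = q/10 + q = 11*q/10)
3223 - w(U(-5), -17) = 3223 - 11*(-17)/10 = 3223 - 1*(-187/10) = 3223 + 187/10 = 32417/10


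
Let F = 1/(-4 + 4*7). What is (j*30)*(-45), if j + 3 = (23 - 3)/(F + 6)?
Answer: -12150/29 ≈ -418.97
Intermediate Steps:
F = 1/24 (F = 1/(-4 + 28) = 1/24 ≈ 0.041667)
j = 9/29 (j = -3 + (23 - 3)/(1/24 + 6) = -3 + 20/(145/24) = -3 + 20*(24/145) = -3 + 96/29 = 9/29 ≈ 0.31034)
(j*30)*(-45) = ((9/29)*30)*(-45) = (270/29)*(-45) = -12150/29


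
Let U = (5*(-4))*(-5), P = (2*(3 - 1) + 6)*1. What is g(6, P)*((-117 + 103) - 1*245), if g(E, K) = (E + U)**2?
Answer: -2910124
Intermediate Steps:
P = 10 (P = (2*2 + 6)*1 = (4 + 6)*1 = 10*1 = 10)
U = 100 (U = -20*(-5) = 100)
g(E, K) = (100 + E)**2 (g(E, K) = (E + 100)**2 = (100 + E)**2)
g(6, P)*((-117 + 103) - 1*245) = (100 + 6)**2*((-117 + 103) - 1*245) = 106**2*(-14 - 245) = 11236*(-259) = -2910124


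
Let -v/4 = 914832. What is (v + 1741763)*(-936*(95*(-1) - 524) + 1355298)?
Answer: -3709878489330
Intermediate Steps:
v = -3659328 (v = -4*914832 = -3659328)
(v + 1741763)*(-936*(95*(-1) - 524) + 1355298) = (-3659328 + 1741763)*(-936*(95*(-1) - 524) + 1355298) = -1917565*(-936*(-95 - 524) + 1355298) = -1917565*(-936*(-619) + 1355298) = -1917565*(579384 + 1355298) = -1917565*1934682 = -3709878489330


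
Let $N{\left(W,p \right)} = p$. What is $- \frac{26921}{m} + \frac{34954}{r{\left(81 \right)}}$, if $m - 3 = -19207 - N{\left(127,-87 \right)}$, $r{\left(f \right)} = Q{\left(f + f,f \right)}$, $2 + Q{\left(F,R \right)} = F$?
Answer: $\frac{336261489}{1529360} \approx 219.87$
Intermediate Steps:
$Q{\left(F,R \right)} = -2 + F$
$r{\left(f \right)} = -2 + 2 f$ ($r{\left(f \right)} = -2 + \left(f + f\right) = -2 + 2 f$)
$m = -19117$ ($m = 3 - 19120 = -19117$)
$- \frac{26921}{m} + \frac{34954}{r{\left(81 \right)}} = - \frac{26921}{-19117} + \frac{34954}{-2 + 2 \cdot 81} = \left(-26921\right) \left(- \frac{1}{19117}\right) + \frac{34954}{-2 + 162} = \frac{26921}{19117} + \frac{34954}{160} = \frac{26921}{19117} + 34954 \cdot \frac{1}{160} = \frac{26921}{19117} + \frac{17477}{80} = \frac{336261489}{1529360}$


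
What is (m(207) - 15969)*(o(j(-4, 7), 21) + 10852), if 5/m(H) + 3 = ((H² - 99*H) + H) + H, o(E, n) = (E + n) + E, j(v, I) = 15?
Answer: -3963962474854/22767 ≈ -1.7411e+8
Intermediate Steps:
o(E, n) = n + 2*E
m(H) = 5/(-3 + H² - 97*H) (m(H) = 5/(-3 + (((H² - 99*H) + H) + H)) = 5/(-3 + ((H² - 98*H) + H)) = 5/(-3 + (H² - 97*H)) = 5/(-3 + H² - 97*H))
(m(207) - 15969)*(o(j(-4, 7), 21) + 10852) = (5/(-3 + 207² - 97*207) - 15969)*((21 + 2*15) + 10852) = (5/(-3 + 42849 - 20079) - 15969)*((21 + 30) + 10852) = (5/22767 - 15969)*(51 + 10852) = (5*(1/22767) - 15969)*10903 = (5/22767 - 15969)*10903 = -363566218/22767*10903 = -3963962474854/22767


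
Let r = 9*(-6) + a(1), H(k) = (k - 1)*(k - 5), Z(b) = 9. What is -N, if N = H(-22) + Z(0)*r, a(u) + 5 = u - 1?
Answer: -90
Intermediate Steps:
a(u) = -6 + u (a(u) = -5 + (u - 1) = -5 + (-1 + u) = -6 + u)
H(k) = (-1 + k)*(-5 + k)
r = -59 (r = 9*(-6) + (-6 + 1) = -54 - 5 = -59)
N = 90 (N = (5 + (-22)² - 6*(-22)) + 9*(-59) = (5 + 484 + 132) - 531 = 621 - 531 = 90)
-N = -1*90 = -90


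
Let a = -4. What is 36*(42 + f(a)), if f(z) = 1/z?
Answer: 1503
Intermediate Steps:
36*(42 + f(a)) = 36*(42 + 1/(-4)) = 36*(42 - ¼) = 36*(167/4) = 1503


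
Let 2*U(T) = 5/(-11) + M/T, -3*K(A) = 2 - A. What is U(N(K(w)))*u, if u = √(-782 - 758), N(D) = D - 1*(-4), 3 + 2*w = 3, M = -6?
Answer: -124*I*√385/55 ≈ -44.237*I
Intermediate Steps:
w = 0 (w = -3/2 + (½)*3 = -3/2 + 3/2 = 0)
K(A) = -⅔ + A/3 (K(A) = -(2 - A)/3 = -⅔ + A/3)
N(D) = 4 + D (N(D) = D + 4 = 4 + D)
U(T) = -5/22 - 3/T (U(T) = (5/(-11) - 6/T)/2 = (5*(-1/11) - 6/T)/2 = (-5/11 - 6/T)/2 = -5/22 - 3/T)
u = 2*I*√385 (u = √(-1540) = 2*I*√385 ≈ 39.243*I)
U(N(K(w)))*u = (-5/22 - 3/(4 + (-⅔ + (⅓)*0)))*(2*I*√385) = (-5/22 - 3/(4 + (-⅔ + 0)))*(2*I*√385) = (-5/22 - 3/(4 - ⅔))*(2*I*√385) = (-5/22 - 3/10/3)*(2*I*√385) = (-5/22 - 3*3/10)*(2*I*√385) = (-5/22 - 9/10)*(2*I*√385) = -124*I*√385/55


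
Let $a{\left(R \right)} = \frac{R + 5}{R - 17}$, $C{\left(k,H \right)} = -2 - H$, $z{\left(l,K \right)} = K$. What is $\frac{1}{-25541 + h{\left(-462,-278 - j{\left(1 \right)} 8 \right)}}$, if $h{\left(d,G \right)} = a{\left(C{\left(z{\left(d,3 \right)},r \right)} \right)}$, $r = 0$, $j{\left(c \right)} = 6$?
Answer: $- \frac{19}{485282} \approx -3.9153 \cdot 10^{-5}$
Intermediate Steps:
$a{\left(R \right)} = \frac{5 + R}{-17 + R}$
$h{\left(d,G \right)} = - \frac{3}{19}$ ($h{\left(d,G \right)} = \frac{5 - 2}{-17 - 2} = \frac{1}{-19} \cdot 3 = \left(- \frac{1}{19}\right) 3 = - \frac{3}{19}$)
$\frac{1}{-25541 + h{\left(-462,-278 - j{\left(1 \right)} 8 \right)}} = \frac{1}{-25541 - \frac{3}{19}} = \frac{1}{- \frac{485282}{19}} = - \frac{19}{485282}$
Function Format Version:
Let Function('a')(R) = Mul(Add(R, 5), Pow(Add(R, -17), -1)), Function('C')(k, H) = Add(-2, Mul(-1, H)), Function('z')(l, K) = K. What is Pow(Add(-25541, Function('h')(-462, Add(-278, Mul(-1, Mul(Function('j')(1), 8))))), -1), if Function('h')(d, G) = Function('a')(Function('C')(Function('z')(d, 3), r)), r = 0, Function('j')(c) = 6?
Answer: Rational(-19, 485282) ≈ -3.9153e-5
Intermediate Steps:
Function('a')(R) = Mul(Pow(Add(-17, R), -1), Add(5, R)) (Function('a')(R) = Mul(Add(5, R), Pow(Add(-17, R), -1)) = Mul(Pow(Add(-17, R), -1), Add(5, R)))
Function('h')(d, G) = Rational(-3, 19) (Function('h')(d, G) = Mul(Pow(Add(-17, Add(-2, Mul(-1, 0))), -1), Add(5, Add(-2, Mul(-1, 0)))) = Mul(Pow(Add(-17, Add(-2, 0)), -1), Add(5, Add(-2, 0))) = Mul(Pow(Add(-17, -2), -1), Add(5, -2)) = Mul(Pow(-19, -1), 3) = Mul(Rational(-1, 19), 3) = Rational(-3, 19))
Pow(Add(-25541, Function('h')(-462, Add(-278, Mul(-1, Mul(Function('j')(1), 8))))), -1) = Pow(Add(-25541, Rational(-3, 19)), -1) = Pow(Rational(-485282, 19), -1) = Rational(-19, 485282)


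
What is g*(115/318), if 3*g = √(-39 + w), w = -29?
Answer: 115*I*√17/477 ≈ 0.99404*I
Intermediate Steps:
g = 2*I*√17/3 (g = √(-39 - 29)/3 = √(-68)/3 = (2*I*√17)/3 = 2*I*√17/3 ≈ 2.7487*I)
g*(115/318) = (2*I*√17/3)*(115/318) = 115*I*√17/477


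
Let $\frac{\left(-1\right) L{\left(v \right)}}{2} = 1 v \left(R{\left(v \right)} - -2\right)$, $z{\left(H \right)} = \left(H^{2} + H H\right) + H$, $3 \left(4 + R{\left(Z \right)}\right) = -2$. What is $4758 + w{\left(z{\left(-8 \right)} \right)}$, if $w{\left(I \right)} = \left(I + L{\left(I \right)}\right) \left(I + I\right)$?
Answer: $187158$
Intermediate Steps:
$R{\left(Z \right)} = - \frac{14}{3}$ ($R{\left(Z \right)} = -4 + \frac{1}{3} \left(-2\right) = -4 - \frac{2}{3} = - \frac{14}{3}$)
$z{\left(H \right)} = H + 2 H^{2}$ ($z{\left(H \right)} = \left(H^{2} + H^{2}\right) + H = 2 H^{2} + H = H + 2 H^{2}$)
$L{\left(v \right)} = \frac{16 v}{3}$ ($L{\left(v \right)} = - 2 \cdot 1 v \left(- \frac{14}{3} - -2\right) = - 2 v \left(- \frac{14}{3} + 2\right) = - 2 v \left(- \frac{8}{3}\right) = - 2 \left(- \frac{8 v}{3}\right) = \frac{16 v}{3}$)
$w{\left(I \right)} = \frac{38 I^{2}}{3}$ ($w{\left(I \right)} = \left(I + \frac{16 I}{3}\right) \left(I + I\right) = \frac{19 I}{3} \cdot 2 I = \frac{38 I^{2}}{3}$)
$4758 + w{\left(z{\left(-8 \right)} \right)} = 4758 + \frac{38 \left(- 8 \left(1 + 2 \left(-8\right)\right)\right)^{2}}{3} = 4758 + \frac{38 \left(- 8 \left(1 - 16\right)\right)^{2}}{3} = 4758 + \frac{38 \left(\left(-8\right) \left(-15\right)\right)^{2}}{3} = 4758 + \frac{38 \cdot 120^{2}}{3} = 4758 + \frac{38}{3} \cdot 14400 = 4758 + 182400 = 187158$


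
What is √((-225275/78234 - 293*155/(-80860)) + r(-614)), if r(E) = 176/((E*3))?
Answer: I*√134653641085570616061/7469547618 ≈ 1.5535*I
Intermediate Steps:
r(E) = 176/(3*E) (r(E) = 176/((3*E)) = 176*(1/(3*E)) = 176/(3*E))
√((-225275/78234 - 293*155/(-80860)) + r(-614)) = √((-225275/78234 - 293*155/(-80860)) + (176/3)/(-614)) = √((-225275*1/78234 - 45415*(-1/80860)) + (176/3)*(-1/614)) = √((-225275/78234 + 9083/16172) - 88/921) = √(-112790303/48661548 - 88/921) = √(-36054028429/14939095236) = I*√134653641085570616061/7469547618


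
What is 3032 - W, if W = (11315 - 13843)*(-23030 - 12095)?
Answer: -88792968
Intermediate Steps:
W = 88796000 (W = -2528*(-35125) = 88796000)
3032 - W = 3032 - 1*88796000 = 3032 - 88796000 = -88792968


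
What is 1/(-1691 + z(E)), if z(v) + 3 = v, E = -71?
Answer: -1/1765 ≈ -0.00056657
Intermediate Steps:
z(v) = -3 + v
1/(-1691 + z(E)) = 1/(-1691 + (-3 - 71)) = 1/(-1691 - 74) = 1/(-1765) = -1/1765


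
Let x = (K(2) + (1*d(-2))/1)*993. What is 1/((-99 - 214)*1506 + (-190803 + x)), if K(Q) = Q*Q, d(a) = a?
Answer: -1/660195 ≈ -1.5147e-6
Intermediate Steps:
K(Q) = Q²
x = 1986 (x = (2² + (1*(-2))/1)*993 = (4 - 2*1)*993 = (4 - 2)*993 = 2*993 = 1986)
1/((-99 - 214)*1506 + (-190803 + x)) = 1/((-99 - 214)*1506 + (-190803 + 1986)) = 1/(-313*1506 - 188817) = 1/(-471378 - 188817) = 1/(-660195) = -1/660195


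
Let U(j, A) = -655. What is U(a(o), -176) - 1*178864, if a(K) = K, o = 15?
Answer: -179519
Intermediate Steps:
U(a(o), -176) - 1*178864 = -655 - 1*178864 = -655 - 178864 = -179519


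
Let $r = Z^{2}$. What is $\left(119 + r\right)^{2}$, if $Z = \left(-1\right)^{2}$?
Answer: $14400$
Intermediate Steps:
$Z = 1$
$r = 1$ ($r = 1^{2} = 1$)
$\left(119 + r\right)^{2} = \left(119 + 1\right)^{2} = 120^{2} = 14400$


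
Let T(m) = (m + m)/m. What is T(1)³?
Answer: 8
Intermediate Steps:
T(m) = 2 (T(m) = (2*m)/m = 2)
T(1)³ = 2³ = 8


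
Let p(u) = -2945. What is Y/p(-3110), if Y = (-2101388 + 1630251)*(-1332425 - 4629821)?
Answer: -2809034693702/2945 ≈ -9.5383e+8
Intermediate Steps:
Y = 2809034693702 (Y = -471137*(-5962246) = 2809034693702)
Y/p(-3110) = 2809034693702/(-2945) = 2809034693702*(-1/2945) = -2809034693702/2945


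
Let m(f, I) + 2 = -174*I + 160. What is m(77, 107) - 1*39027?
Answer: -57487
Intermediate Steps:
m(f, I) = 158 - 174*I (m(f, I) = -2 + (-174*I + 160) = -2 + (160 - 174*I) = 158 - 174*I)
m(77, 107) - 1*39027 = (158 - 174*107) - 1*39027 = (158 - 18618) - 39027 = -18460 - 39027 = -57487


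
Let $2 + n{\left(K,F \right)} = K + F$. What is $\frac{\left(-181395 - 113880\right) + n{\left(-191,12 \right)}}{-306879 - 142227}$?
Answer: $\frac{21104}{32079} \approx 0.65788$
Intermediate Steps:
$n{\left(K,F \right)} = -2 + F + K$ ($n{\left(K,F \right)} = -2 + \left(K + F\right) = -2 + \left(F + K\right) = -2 + F + K$)
$\frac{\left(-181395 - 113880\right) + n{\left(-191,12 \right)}}{-306879 - 142227} = \frac{\left(-181395 - 113880\right) - 181}{-306879 - 142227} = \frac{\left(-181395 - 113880\right) - 181}{-449106} = \left(-295275 - 181\right) \left(- \frac{1}{449106}\right) = \left(-295456\right) \left(- \frac{1}{449106}\right) = \frac{21104}{32079}$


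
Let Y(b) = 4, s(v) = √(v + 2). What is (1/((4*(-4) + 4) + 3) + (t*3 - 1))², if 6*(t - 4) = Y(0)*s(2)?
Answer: 17956/81 ≈ 221.68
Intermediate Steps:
s(v) = √(2 + v)
t = 16/3 (t = 4 + (4*√(2 + 2))/6 = 4 + (4*√4)/6 = 4 + (4*2)/6 = 4 + (⅙)*8 = 4 + 4/3 = 16/3 ≈ 5.3333)
(1/((4*(-4) + 4) + 3) + (t*3 - 1))² = (1/((4*(-4) + 4) + 3) + ((16/3)*3 - 1))² = (1/((-16 + 4) + 3) + (16 - 1))² = (1/(-12 + 3) + 15)² = (1/(-9) + 15)² = (-⅑ + 15)² = (134/9)² = 17956/81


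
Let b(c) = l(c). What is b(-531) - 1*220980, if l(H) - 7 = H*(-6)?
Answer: -217787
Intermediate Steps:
l(H) = 7 - 6*H (l(H) = 7 + H*(-6) = 7 - 6*H)
b(c) = 7 - 6*c
b(-531) - 1*220980 = (7 - 6*(-531)) - 1*220980 = (7 + 3186) - 220980 = 3193 - 220980 = -217787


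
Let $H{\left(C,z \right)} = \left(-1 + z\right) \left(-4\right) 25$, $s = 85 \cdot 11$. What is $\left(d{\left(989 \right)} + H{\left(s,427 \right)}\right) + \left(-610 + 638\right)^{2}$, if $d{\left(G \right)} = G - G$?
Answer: $-41816$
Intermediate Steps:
$s = 935$
$d{\left(G \right)} = 0$
$H{\left(C,z \right)} = 100 - 100 z$ ($H{\left(C,z \right)} = \left(4 - 4 z\right) 25 = 100 - 100 z$)
$\left(d{\left(989 \right)} + H{\left(s,427 \right)}\right) + \left(-610 + 638\right)^{2} = \left(0 + \left(100 - 42700\right)\right) + \left(-610 + 638\right)^{2} = \left(0 + \left(100 - 42700\right)\right) + 28^{2} = \left(0 - 42600\right) + 784 = -42600 + 784 = -41816$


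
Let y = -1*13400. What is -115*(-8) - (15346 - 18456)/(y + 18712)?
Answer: 2445075/2656 ≈ 920.59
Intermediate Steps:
y = -13400
-115*(-8) - (15346 - 18456)/(y + 18712) = -115*(-8) - (15346 - 18456)/(-13400 + 18712) = 920 - (-3110)/5312 = 920 - 1*(-1555/2656) = 920 + 1555/2656 = 2445075/2656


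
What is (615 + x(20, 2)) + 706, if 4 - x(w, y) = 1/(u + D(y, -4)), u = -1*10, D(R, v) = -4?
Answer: 18551/14 ≈ 1325.1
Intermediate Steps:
u = -10
x(w, y) = 57/14 (x(w, y) = 4 - 1/(-10 - 4) = 4 - 1/(-14) = 4 - 1*(-1/14) = 4 + 1/14 = 57/14)
(615 + x(20, 2)) + 706 = (615 + 57/14) + 706 = 8667/14 + 706 = 18551/14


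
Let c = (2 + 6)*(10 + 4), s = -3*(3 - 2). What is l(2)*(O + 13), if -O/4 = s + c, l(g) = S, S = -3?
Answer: 1269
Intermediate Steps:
s = -3 (s = -3*1 = -3)
c = 112 (c = 8*14 = 112)
l(g) = -3
O = -436 (O = -4*(-3 + 112) = -4*109 = -436)
l(2)*(O + 13) = -3*(-436 + 13) = -3*(-423) = 1269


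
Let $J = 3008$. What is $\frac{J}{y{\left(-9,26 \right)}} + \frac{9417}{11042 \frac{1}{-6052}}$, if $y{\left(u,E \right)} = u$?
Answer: $- \frac{273069746}{49689} \approx -5495.6$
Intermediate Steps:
$\frac{J}{y{\left(-9,26 \right)}} + \frac{9417}{11042 \frac{1}{-6052}} = \frac{3008}{-9} + \frac{9417}{11042 \frac{1}{-6052}} = 3008 \left(- \frac{1}{9}\right) + \frac{9417}{11042 \left(- \frac{1}{6052}\right)} = - \frac{3008}{9} + \frac{9417}{- \frac{5521}{3026}} = - \frac{3008}{9} + 9417 \left(- \frac{3026}{5521}\right) = - \frac{3008}{9} - \frac{28495842}{5521} = - \frac{273069746}{49689}$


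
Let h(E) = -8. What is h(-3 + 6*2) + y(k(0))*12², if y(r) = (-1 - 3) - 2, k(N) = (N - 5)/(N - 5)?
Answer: -872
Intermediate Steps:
k(N) = 1 (k(N) = (-5 + N)/(-5 + N) = 1)
y(r) = -6 (y(r) = -4 - 2 = -6)
h(-3 + 6*2) + y(k(0))*12² = -8 - 6*12² = -8 - 6*144 = -8 - 864 = -872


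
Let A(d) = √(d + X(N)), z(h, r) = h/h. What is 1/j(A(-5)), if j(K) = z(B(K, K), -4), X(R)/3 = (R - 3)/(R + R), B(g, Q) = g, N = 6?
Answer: 1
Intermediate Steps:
z(h, r) = 1
X(R) = 3*(-3 + R)/(2*R) (X(R) = 3*((R - 3)/(R + R)) = 3*((-3 + R)/((2*R))) = 3*((-3 + R)*(1/(2*R))) = 3*((-3 + R)/(2*R)) = 3*(-3 + R)/(2*R))
A(d) = √(¾ + d) (A(d) = √(d + (3/2)*(-3 + 6)/6) = √(d + (3/2)*(⅙)*3) = √(d + ¾) = √(¾ + d))
j(K) = 1
1/j(A(-5)) = 1/1 = 1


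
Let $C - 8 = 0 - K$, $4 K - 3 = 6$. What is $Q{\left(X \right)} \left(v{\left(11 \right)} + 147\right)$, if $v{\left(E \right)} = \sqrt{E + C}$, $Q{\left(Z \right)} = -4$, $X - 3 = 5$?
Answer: $-588 - 2 \sqrt{67} \approx -604.37$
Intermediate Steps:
$X = 8$ ($X = 3 + 5 = 8$)
$K = \frac{9}{4}$ ($K = \frac{3}{4} + \frac{1}{4} \cdot 6 = \frac{3}{4} + \frac{3}{2} = \frac{9}{4} \approx 2.25$)
$C = \frac{23}{4}$ ($C = 8 + \left(0 - \frac{9}{4}\right) = 8 - \frac{9}{4} = \frac{23}{4} \approx 5.75$)
$v{\left(E \right)} = \sqrt{\frac{23}{4} + E}$ ($v{\left(E \right)} = \sqrt{E + \frac{23}{4}} = \sqrt{\frac{23}{4} + E}$)
$Q{\left(X \right)} \left(v{\left(11 \right)} + 147\right) = - 4 \left(\frac{\sqrt{23 + 4 \cdot 11}}{2} + 147\right) = - 4 \left(\frac{\sqrt{23 + 44}}{2} + 147\right) = - 4 \left(\frac{\sqrt{67}}{2} + 147\right) = - 4 \left(147 + \frac{\sqrt{67}}{2}\right) = -588 - 2 \sqrt{67}$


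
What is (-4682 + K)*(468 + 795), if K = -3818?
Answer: -10735500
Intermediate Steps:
(-4682 + K)*(468 + 795) = (-4682 - 3818)*(468 + 795) = -8500*1263 = -10735500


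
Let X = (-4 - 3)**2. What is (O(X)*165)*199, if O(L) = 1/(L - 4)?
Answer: 2189/3 ≈ 729.67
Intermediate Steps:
X = 49 (X = (-7)**2 = 49)
O(L) = 1/(-4 + L)
(O(X)*165)*199 = (165/(-4 + 49))*199 = (165/45)*199 = ((1/45)*165)*199 = (11/3)*199 = 2189/3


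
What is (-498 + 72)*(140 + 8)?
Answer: -63048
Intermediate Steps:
(-498 + 72)*(140 + 8) = -426*148 = -63048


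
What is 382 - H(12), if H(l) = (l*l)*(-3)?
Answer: 814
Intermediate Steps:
H(l) = -3*l² (H(l) = l²*(-3) = -3*l²)
382 - H(12) = 382 - (-3)*12² = 382 - (-3)*144 = 382 - 1*(-432) = 382 + 432 = 814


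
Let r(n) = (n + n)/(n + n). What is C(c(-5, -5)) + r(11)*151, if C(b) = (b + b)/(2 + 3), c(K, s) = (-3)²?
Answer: 773/5 ≈ 154.60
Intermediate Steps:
c(K, s) = 9
C(b) = 2*b/5 (C(b) = (2*b)/5 = (2*b)*(⅕) = 2*b/5)
r(n) = 1 (r(n) = (2*n)/((2*n)) = (2*n)*(1/(2*n)) = 1)
C(c(-5, -5)) + r(11)*151 = (⅖)*9 + 1*151 = 18/5 + 151 = 773/5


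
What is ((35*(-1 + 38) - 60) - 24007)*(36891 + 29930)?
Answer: -1521647812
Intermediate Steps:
((35*(-1 + 38) - 60) - 24007)*(36891 + 29930) = ((35*37 - 60) - 24007)*66821 = ((1295 - 60) - 24007)*66821 = (1235 - 24007)*66821 = -22772*66821 = -1521647812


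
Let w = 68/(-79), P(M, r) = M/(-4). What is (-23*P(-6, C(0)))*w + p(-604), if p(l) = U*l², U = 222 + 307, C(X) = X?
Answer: 15246027802/79 ≈ 1.9299e+8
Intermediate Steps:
P(M, r) = -M/4 (P(M, r) = M*(-¼) = -M/4)
U = 529
w = -68/79 (w = 68*(-1/79) = -68/79 ≈ -0.86076)
p(l) = 529*l²
(-23*P(-6, C(0)))*w + p(-604) = -(-23)*(-6)/4*(-68/79) + 529*(-604)² = -23*3/2*(-68/79) + 529*364816 = -69/2*(-68/79) + 192987664 = 2346/79 + 192987664 = 15246027802/79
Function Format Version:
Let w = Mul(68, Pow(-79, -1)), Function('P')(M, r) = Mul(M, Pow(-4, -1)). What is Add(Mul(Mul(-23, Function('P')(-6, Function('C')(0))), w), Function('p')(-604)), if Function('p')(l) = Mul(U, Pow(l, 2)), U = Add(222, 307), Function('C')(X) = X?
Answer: Rational(15246027802, 79) ≈ 1.9299e+8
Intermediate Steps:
Function('P')(M, r) = Mul(Rational(-1, 4), M) (Function('P')(M, r) = Mul(M, Rational(-1, 4)) = Mul(Rational(-1, 4), M))
U = 529
w = Rational(-68, 79) (w = Mul(68, Rational(-1, 79)) = Rational(-68, 79) ≈ -0.86076)
Function('p')(l) = Mul(529, Pow(l, 2))
Add(Mul(Mul(-23, Function('P')(-6, Function('C')(0))), w), Function('p')(-604)) = Add(Mul(Mul(-23, Mul(Rational(-1, 4), -6)), Rational(-68, 79)), Mul(529, Pow(-604, 2))) = Add(Mul(Mul(-23, Rational(3, 2)), Rational(-68, 79)), Mul(529, 364816)) = Add(Mul(Rational(-69, 2), Rational(-68, 79)), 192987664) = Add(Rational(2346, 79), 192987664) = Rational(15246027802, 79)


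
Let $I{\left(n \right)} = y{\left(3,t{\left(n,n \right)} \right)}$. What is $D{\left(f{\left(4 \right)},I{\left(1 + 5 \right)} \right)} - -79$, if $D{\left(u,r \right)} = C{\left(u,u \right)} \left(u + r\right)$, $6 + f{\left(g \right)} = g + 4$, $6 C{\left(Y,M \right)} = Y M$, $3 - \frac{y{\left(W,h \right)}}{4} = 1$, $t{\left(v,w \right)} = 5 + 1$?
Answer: $\frac{257}{3} \approx 85.667$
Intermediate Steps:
$t{\left(v,w \right)} = 6$
$y{\left(W,h \right)} = 8$ ($y{\left(W,h \right)} = 12 - 4 = 8$)
$C{\left(Y,M \right)} = \frac{M Y}{6}$ ($C{\left(Y,M \right)} = \frac{Y M}{6} = \frac{M Y}{6}$)
$f{\left(g \right)} = -2 + g$ ($f{\left(g \right)} = -6 + \left(g + 4\right) = -6 + \left(4 + g\right) = -2 + g$)
$I{\left(n \right)} = 8$
$D{\left(u,r \right)} = \frac{u^{2} \left(r + u\right)}{6}$ ($D{\left(u,r \right)} = \frac{u u}{6} \left(u + r\right) = \frac{u^{2}}{6} \left(r + u\right) = \frac{u^{2} \left(r + u\right)}{6}$)
$D{\left(f{\left(4 \right)},I{\left(1 + 5 \right)} \right)} - -79 = \frac{\left(-2 + 4\right)^{2} \left(8 + \left(-2 + 4\right)\right)}{6} - -79 = \frac{2^{2} \left(8 + 2\right)}{6} + 79 = \frac{1}{6} \cdot 4 \cdot 10 + 79 = \frac{20}{3} + 79 = \frac{257}{3}$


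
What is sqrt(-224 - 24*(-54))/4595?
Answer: 4*sqrt(67)/4595 ≈ 0.0071254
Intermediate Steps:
sqrt(-224 - 24*(-54))/4595 = sqrt(-224 + 1296)*(1/4595) = sqrt(1072)*(1/4595) = (4*sqrt(67))*(1/4595) = 4*sqrt(67)/4595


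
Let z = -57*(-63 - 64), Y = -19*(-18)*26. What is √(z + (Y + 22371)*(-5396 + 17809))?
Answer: √388074858 ≈ 19700.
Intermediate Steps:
Y = 8892 (Y = 342*26 = 8892)
z = 7239 (z = -57*(-127) = 7239)
√(z + (Y + 22371)*(-5396 + 17809)) = √(7239 + (8892 + 22371)*(-5396 + 17809)) = √(7239 + 31263*12413) = √(7239 + 388067619) = √388074858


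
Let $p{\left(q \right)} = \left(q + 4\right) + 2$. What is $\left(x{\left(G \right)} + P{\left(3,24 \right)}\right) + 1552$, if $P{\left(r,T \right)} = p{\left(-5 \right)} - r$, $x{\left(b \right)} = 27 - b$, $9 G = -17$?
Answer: $\frac{14210}{9} \approx 1578.9$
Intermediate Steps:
$G = - \frac{17}{9}$ ($G = \frac{1}{9} \left(-17\right) = - \frac{17}{9} \approx -1.8889$)
$p{\left(q \right)} = 6 + q$ ($p{\left(q \right)} = \left(4 + q\right) + 2 = 6 + q$)
$P{\left(r,T \right)} = 1 - r$ ($P{\left(r,T \right)} = \left(6 - 5\right) - r = 1 - r$)
$\left(x{\left(G \right)} + P{\left(3,24 \right)}\right) + 1552 = \left(\left(27 - - \frac{17}{9}\right) + \left(1 - 3\right)\right) + 1552 = \left(\left(27 + \frac{17}{9}\right) + \left(1 - 3\right)\right) + 1552 = \left(\frac{260}{9} - 2\right) + 1552 = \frac{242}{9} + 1552 = \frac{14210}{9}$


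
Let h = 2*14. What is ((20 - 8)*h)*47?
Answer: 15792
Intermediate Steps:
h = 28
((20 - 8)*h)*47 = ((20 - 8)*28)*47 = (12*28)*47 = 336*47 = 15792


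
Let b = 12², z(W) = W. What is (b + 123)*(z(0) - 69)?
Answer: -18423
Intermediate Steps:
b = 144
(b + 123)*(z(0) - 69) = (144 + 123)*(0 - 69) = 267*(-69) = -18423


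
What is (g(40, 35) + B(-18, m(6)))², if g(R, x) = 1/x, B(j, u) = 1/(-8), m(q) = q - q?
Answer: 729/78400 ≈ 0.0092985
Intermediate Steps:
m(q) = 0
B(j, u) = -⅛
(g(40, 35) + B(-18, m(6)))² = (1/35 - ⅛)² = (-27/280)² = 729/78400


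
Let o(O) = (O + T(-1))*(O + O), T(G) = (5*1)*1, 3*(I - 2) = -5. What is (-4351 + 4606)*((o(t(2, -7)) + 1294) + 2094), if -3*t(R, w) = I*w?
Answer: 23388260/27 ≈ 8.6623e+5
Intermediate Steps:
I = 1/3 (I = 2 + (1/3)*(-5) = 2 - 5/3 = 1/3 ≈ 0.33333)
T(G) = 5 (T(G) = 5*1 = 5)
t(R, w) = -w/9
o(O) = 2*O*(5 + O) (o(O) = (O + 5)*(O + O) = (5 + O)*(2*O) = 2*O*(5 + O))
(-4351 + 4606)*((o(t(2, -7)) + 1294) + 2094) = (-4351 + 4606)*((2*(-1/9*(-7))*(5 - 1/9*(-7)) + 1294) + 2094) = 255*((2*(7/9)*(5 + 7/9) + 1294) + 2094) = 255*((2*(7/9)*(52/9) + 1294) + 2094) = 255*((728/81 + 1294) + 2094) = 255*(105542/81 + 2094) = 255*(275156/81) = 23388260/27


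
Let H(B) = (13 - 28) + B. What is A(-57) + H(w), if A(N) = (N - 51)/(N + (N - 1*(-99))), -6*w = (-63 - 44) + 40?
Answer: 101/30 ≈ 3.3667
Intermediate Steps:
w = 67/6 (w = -((-63 - 44) + 40)/6 = -(-107 + 40)/6 = -⅙*(-67) = 67/6 ≈ 11.167)
H(B) = -15 + B
A(N) = (-51 + N)/(99 + 2*N) (A(N) = (-51 + N)/(N + (N + 99)) = (-51 + N)/(N + (99 + N)) = (-51 + N)/(99 + 2*N))
A(-57) + H(w) = (-51 - 57)/(99 + 2*(-57)) + (-15 + 67/6) = -108/(99 - 114) - 23/6 = -108/(-15) - 23/6 = -1/15*(-108) - 23/6 = 36/5 - 23/6 = 101/30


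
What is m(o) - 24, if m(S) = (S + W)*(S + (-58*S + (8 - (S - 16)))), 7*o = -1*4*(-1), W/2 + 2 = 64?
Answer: -56984/49 ≈ -1162.9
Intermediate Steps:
W = 124 (W = -4 + 2*64 = -4 + 128 = 124)
o = 4/7 (o = (-1*4*(-1))/7 = (-4*(-1))/7 = (1/7)*4 = 4/7 ≈ 0.57143)
m(S) = (24 - 58*S)*(124 + S) (m(S) = (S + 124)*(S + (-58*S + (8 - (S - 16)))) = (124 + S)*(S + (-58*S + (8 - (-16 + S)))) = (124 + S)*(S + (-58*S + (8 + (16 - S)))) = (124 + S)*(S + (-58*S + (24 - S))) = (124 + S)*(S + (24 - 59*S)) = (124 + S)*(24 - 58*S) = (24 - 58*S)*(124 + S))
m(o) - 24 = (2976 - 7168*4/7 - 58*(4/7)**2) - 24 = (2976 - 4096 - 58*16/49) - 24 = (2976 - 4096 - 928/49) - 24 = -55808/49 - 24 = -56984/49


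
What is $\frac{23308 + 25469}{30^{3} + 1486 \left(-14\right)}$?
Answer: $\frac{48777}{6196} \approx 7.8723$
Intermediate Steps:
$\frac{23308 + 25469}{30^{3} + 1486 \left(-14\right)} = \frac{48777}{27000 - 20804} = \frac{48777}{6196}$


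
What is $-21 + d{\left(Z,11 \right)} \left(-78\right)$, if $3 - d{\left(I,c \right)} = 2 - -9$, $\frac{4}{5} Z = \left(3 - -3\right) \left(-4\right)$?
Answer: $603$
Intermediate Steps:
$Z = -30$ ($Z = \frac{5 \left(3 - -3\right) \left(-4\right)}{4} = \frac{5 \left(3 + 3\right) \left(-4\right)}{4} = \frac{5 \cdot 6 \left(-4\right)}{4} = \frac{5}{4} \left(-24\right) = -30$)
$d{\left(I,c \right)} = -8$ ($d{\left(I,c \right)} = 3 - \left(2 - -9\right) = 3 - \left(2 + 9\right) = 3 - 11 = -8$)
$-21 + d{\left(Z,11 \right)} \left(-78\right) = -21 - -624 = -21 + 624 = 603$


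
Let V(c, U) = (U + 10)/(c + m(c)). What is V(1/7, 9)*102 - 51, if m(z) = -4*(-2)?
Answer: 187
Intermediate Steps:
m(z) = 8
V(c, U) = (10 + U)/(8 + c) (V(c, U) = (U + 10)/(c + 8) = (10 + U)/(8 + c))
V(1/7, 9)*102 - 51 = ((10 + 9)/(8 + 1/7))*102 - 51 = (19/(8 + 1/7))*102 - 51 = (19/(57/7))*102 - 51 = ((7/57)*19)*102 - 51 = (7/3)*102 - 51 = 238 - 51 = 187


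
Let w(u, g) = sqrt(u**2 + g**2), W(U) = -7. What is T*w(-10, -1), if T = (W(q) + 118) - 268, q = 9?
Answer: -157*sqrt(101) ≈ -1577.8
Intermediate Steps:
w(u, g) = sqrt(g**2 + u**2)
T = -157 (T = (-7 + 118) - 268 = 111 - 268 = -157)
T*w(-10, -1) = -157*sqrt((-1)**2 + (-10)**2) = -157*sqrt(1 + 100) = -157*sqrt(101)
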